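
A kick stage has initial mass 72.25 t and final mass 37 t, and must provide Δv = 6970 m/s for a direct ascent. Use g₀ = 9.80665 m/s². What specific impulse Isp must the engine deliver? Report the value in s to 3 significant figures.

ln(m₀/m_f) = ln(72250/37000) = ln(1.953) = 0.6692.
v_e = Δv / ln(m₀/m_f) = 6970 / 0.6692 = 10415.2 m/s.
Isp = v_e / g₀ = 10415.2 / 9.80665 = 1062.1 s.

Isp ≈ 1060 s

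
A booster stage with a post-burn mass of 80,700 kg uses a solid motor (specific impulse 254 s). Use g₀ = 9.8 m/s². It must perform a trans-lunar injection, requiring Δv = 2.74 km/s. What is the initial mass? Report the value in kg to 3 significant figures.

v_e = Isp · g₀ = 254 × 9.8 = 2489.2 m/s.
Using Δv = v_e ln(m₀/m_f): m₀/m_f = exp(Δv / v_e) = exp(2740 / 2489.2) = exp(1.1008) = 3.0064.
m₀ = m_f × 3.0064 = 80,700 × 3.0064 = 242,616 kg.

initial mass ≈ 243000 kg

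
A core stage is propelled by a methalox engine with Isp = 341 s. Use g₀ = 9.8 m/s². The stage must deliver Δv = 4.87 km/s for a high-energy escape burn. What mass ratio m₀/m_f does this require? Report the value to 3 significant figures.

v_e = Isp · g₀ = 341 × 9.8 = 3341.8 m/s.
By the Tsiolkovsky rocket equation, m₀/m_f = exp(Δv / v_e) = exp(4870 / 3341.8) = exp(1.4573) = 4.2943.

mass ratio ≈ 4.29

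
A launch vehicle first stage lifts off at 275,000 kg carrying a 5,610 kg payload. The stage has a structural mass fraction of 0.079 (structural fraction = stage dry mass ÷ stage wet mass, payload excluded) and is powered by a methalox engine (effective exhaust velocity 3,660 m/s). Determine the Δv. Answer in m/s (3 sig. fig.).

Δv ≈ 8510 m/s

Stage wet mass = m₀ − payload = 275,000 − 5,610 = 269,390 kg.
Stage dry mass = ε × stage wet mass = 0.079 × 269,390 = 21,281.8 kg.
Burnout mass m_f = stage dry + payload = 21,281.8 + 5,610 = 26,891.8 kg.
Δv = v_e · ln(275,000/26,891.8) = 3660.0 × ln(10.23) = 3660.0 × 2.3249 ≈ 8509 m/s.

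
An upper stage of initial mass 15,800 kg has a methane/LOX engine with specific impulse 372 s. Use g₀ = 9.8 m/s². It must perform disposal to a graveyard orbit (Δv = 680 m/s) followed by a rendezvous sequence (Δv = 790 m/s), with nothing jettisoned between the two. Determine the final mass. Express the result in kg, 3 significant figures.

final mass ≈ 10600 kg

v_e = Isp · g₀ = 372 × 9.8 = 3645.6 m/s.
After the first burn: m = 15800 × exp(−680/3645.6) = 15800 × 0.82984 = 13,111.5 kg.
After the second burn: m = 13,111.5 × exp(−790/3645.6) = 13,111.5 × 0.80517 = 10,557 kg.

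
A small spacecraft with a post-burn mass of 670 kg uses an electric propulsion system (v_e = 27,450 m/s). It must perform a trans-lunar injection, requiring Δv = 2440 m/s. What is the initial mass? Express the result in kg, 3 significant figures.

Using Δv = v_e ln(m₀/m_f): m₀/m_f = exp(Δv / v_e) = exp(2440 / 27450.0) = exp(0.0889) = 1.0930.
m₀ = m_f × 1.0930 = 670 × 1.0930 = 732.31 kg.

initial mass ≈ 732 kg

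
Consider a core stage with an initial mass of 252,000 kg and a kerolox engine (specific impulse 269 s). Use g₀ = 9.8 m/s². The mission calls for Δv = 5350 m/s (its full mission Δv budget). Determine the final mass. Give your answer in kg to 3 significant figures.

final mass ≈ 33100 kg

v_e = Isp · g₀ = 269 × 9.8 = 2636.2 m/s.
From the ideal rocket equation, m₀/m_f = exp(Δv / v_e) = exp(5350 / 2636.2) = exp(2.0294) = 7.6098.
m_f = m₀ / 7.6098 = 252,000 / 7.6098 = 33,115.2 kg.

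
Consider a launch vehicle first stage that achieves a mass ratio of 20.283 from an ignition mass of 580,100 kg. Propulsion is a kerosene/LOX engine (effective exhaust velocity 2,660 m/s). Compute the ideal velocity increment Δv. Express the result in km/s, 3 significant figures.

Rocket equation: Δv = v_e · ln(20.283) = 2660.0 × 3.0098 ≈ 8006.0 m/s.

Δv ≈ 8.01 km/s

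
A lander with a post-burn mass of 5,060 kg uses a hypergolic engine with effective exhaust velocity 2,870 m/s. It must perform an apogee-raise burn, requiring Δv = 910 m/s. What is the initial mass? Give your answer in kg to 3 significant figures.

Rocket equation: m₀/m_f = exp(Δv / v_e) = exp(910 / 2870.0) = exp(0.3171) = 1.3731.
m₀ = m_f × 1.3731 = 5,060 × 1.3731 = 6,947.89 kg.

initial mass ≈ 6950 kg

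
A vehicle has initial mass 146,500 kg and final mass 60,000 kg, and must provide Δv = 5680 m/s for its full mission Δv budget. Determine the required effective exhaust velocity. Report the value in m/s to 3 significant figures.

v_e ≈ 6360 m/s

ln(m₀/m_f) = ln(146500/60000) = ln(2.442) = 0.8927.
v_e = Δv / ln(m₀/m_f) = 5680 / 0.8927 = 6362.9 m/s.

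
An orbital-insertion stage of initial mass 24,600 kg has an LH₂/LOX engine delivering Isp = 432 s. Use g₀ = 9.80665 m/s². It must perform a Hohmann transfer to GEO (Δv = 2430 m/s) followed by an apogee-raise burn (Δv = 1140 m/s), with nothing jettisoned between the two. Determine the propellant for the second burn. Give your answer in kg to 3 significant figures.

v_e = Isp · g₀ = 432 × 9.80665 = 4236.5 m/s.
After the first burn: m = 24600 × exp(−2430/4236.5) = 24600 × 0.56350 = 13,862.1 kg.
After the second burn: m = 13,862.1 × exp(−1140/4236.5) = 13,862.1 × 0.76407 = 10,591.6 kg.
Second-burn propellant = 13,862.1 − 10,591.6 = 3,270.5 kg.

propellant for the second burn ≈ 3270 kg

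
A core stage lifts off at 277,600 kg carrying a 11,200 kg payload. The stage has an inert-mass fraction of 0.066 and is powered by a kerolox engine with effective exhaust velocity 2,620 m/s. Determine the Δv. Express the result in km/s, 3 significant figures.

Δv ≈ 5.94 km/s

Stage wet mass = m₀ − payload = 277,600 − 11,200 = 266,400 kg.
Stage dry mass = ε × stage wet mass = 0.066 × 266,400 = 17,582.4 kg.
Burnout mass m_f = stage dry + payload = 17,582.4 + 11,200 = 28,782.4 kg.
By the Tsiolkovsky rocket equation, Δv = v_e · ln(277,600/28,782.4) = 2620.0 × ln(9.645) = 2620.0 × 2.2664 ≈ 5938 m/s.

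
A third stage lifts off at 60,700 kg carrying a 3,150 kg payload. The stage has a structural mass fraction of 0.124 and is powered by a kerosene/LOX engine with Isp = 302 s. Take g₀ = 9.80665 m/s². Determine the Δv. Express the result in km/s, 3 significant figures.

Stage wet mass = m₀ − payload = 60,700 − 3,150 = 57,550 kg.
Stage dry mass = ε × stage wet mass = 0.124 × 57,550 = 7,136.2 kg.
Burnout mass m_f = stage dry + payload = 7,136.2 + 3,150 = 10,286.2 kg.
v_e = Isp · g₀ = 302 × 9.80665 = 2961.6 m/s.
Δv = v_e · ln(60,700/10,286.2) = 2961.6 × ln(5.901) = 2961.6 × 1.7751 ≈ 5257 m/s.

Δv ≈ 5.26 km/s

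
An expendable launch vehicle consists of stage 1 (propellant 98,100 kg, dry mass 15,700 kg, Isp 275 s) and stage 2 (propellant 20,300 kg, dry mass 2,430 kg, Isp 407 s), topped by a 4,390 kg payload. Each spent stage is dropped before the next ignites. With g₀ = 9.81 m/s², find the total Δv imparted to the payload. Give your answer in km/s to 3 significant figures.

Ignition mass of stage 1 = 98,100+15,700 + 20,300+2,430 + 4,390 = 140,920 kg.
Stage 1: m₀ = 140,920 kg, m_f = 140,920 − 98,100 = 42,820 kg; Δv = 275×9.81×ln(3.291) = 2697.8×1.1912 ≈ 3214 m/s.
Stage 2: m₀ = 27,120 kg, m_f = 27,120 − 20,300 = 6,820 kg; Δv = 407×9.81×ln(3.977) = 3992.7×1.3804 ≈ 5512 m/s.
Total Δv = 3214 + 5512 = 8726 m/s.

Δv ≈ 8.73 km/s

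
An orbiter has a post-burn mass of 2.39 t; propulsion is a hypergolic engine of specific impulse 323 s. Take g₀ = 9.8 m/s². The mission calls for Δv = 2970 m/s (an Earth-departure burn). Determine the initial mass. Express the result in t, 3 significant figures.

v_e = Isp · g₀ = 323 × 9.8 = 3165.4 m/s.
From the ideal rocket equation, m₀/m_f = exp(Δv / v_e) = exp(2970 / 3165.4) = exp(0.9383) = 2.5556.
m₀ = m_f × 2.5556 = 2.39 × 2.5556 = 6.10788 t.

initial mass ≈ 6.11 t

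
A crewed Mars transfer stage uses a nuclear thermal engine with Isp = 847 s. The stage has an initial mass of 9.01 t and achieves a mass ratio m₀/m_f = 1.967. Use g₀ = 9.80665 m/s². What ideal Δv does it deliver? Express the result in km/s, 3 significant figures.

Δv ≈ 5.62 km/s

v_e = Isp · g₀ = 847 × 9.80665 = 8306.2 m/s.
By the Tsiolkovsky rocket equation, Δv = v_e · ln(1.967) = 8306.2 × 0.6765 ≈ 5619.2 m/s.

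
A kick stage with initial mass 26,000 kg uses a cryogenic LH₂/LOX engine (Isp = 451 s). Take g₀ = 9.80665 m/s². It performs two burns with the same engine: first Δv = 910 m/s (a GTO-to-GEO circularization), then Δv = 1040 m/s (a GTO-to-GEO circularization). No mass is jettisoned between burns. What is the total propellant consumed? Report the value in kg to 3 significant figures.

v_e = Isp · g₀ = 451 × 9.80665 = 4422.8 m/s.
After the first burn: m = 26000 × exp(−910/4422.8) = 26000 × 0.81403 = 21,164.8 kg.
After the second burn: m = 21,164.8 × exp(−1040/4422.8) = 21,164.8 × 0.79046 = 16,729.9 kg.
Total propellant = m₀ − m_final = 26000 − 16,729.9 = 9,270.1 kg.

total propellant consumed ≈ 9270 kg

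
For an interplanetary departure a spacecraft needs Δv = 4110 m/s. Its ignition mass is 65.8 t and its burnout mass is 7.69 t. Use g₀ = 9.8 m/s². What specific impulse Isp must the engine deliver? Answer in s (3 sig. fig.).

Isp ≈ 195 s

ln(m₀/m_f) = ln(65800/7690) = ln(8.557) = 2.1467.
Rocket equation: v_e = Δv / ln(m₀/m_f) = 4110 / 2.1467 = 1914.6 m/s.
Isp = v_e / g₀ = 1914.6 / 9.8 = 195.4 s.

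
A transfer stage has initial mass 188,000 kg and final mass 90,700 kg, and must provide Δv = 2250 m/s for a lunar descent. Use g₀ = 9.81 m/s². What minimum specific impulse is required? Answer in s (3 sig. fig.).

Isp ≈ 315 s

ln(m₀/m_f) = ln(188000/90700) = ln(2.073) = 0.7289.
v_e = Δv / ln(m₀/m_f) = 2250 / 0.7289 = 3086.9 m/s.
Isp = v_e / g₀ = 3086.9 / 9.81 = 314.7 s.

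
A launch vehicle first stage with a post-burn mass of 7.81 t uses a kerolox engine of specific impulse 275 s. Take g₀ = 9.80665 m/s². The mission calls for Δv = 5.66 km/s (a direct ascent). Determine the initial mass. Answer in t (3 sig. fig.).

v_e = Isp · g₀ = 275 × 9.80665 = 2696.8 m/s.
m₀/m_f = exp(Δv / v_e) = exp(5660 / 2696.8) = exp(2.0988) = 8.1561.
m₀ = m_f × 8.1561 = 7.81 × 8.1561 = 63.6991 t.

initial mass ≈ 63.7 t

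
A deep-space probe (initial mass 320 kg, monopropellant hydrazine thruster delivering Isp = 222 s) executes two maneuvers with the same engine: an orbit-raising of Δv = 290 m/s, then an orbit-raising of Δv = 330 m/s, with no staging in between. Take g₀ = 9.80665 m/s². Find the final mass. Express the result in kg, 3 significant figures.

v_e = Isp · g₀ = 222 × 9.80665 = 2177.1 m/s.
After the first burn: m = 320 × exp(−290/2177.1) = 320 × 0.87528 = 280.09 kg.
After the second burn: m = 280.09 × exp(−330/2177.1) = 280.09 × 0.85935 = 240.695 kg.

final mass ≈ 241 kg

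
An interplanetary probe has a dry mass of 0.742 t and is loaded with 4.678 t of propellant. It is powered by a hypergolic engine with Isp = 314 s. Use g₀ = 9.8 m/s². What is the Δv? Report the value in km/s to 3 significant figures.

Δv ≈ 6.12 km/s

v_e = Isp · g₀ = 314 × 9.8 = 3077.2 m/s.
m₀ = m_dry + m_prop = 0.742 + 4.678 = 5.42 t.
From the ideal rocket equation, Δv = v_e · ln(m₀/m_f) = 3077.2 × ln(7.305) = 3077.2 × 1.9885 ≈ 6119.0 m/s.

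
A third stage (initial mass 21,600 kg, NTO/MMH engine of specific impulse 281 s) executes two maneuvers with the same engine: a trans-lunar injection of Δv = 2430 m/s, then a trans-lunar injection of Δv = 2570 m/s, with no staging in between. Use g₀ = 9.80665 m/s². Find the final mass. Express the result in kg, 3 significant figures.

final mass ≈ 3520 kg

v_e = Isp · g₀ = 281 × 9.80665 = 2755.7 m/s.
After the first burn: m = 21600 × exp(−2430/2755.7) = 21600 × 0.41403 = 8,943.05 kg.
After the second burn: m = 8,943.05 × exp(−2570/2755.7) = 8,943.05 × 0.39352 = 3,519.27 kg.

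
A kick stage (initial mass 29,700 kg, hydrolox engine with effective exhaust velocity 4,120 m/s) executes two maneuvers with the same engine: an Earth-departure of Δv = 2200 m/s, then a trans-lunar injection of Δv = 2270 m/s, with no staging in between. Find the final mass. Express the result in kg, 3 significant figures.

After the first burn: m = 29700 × exp(−2200/4120.0) = 29700 × 0.58627 = 17,412.2 kg.
After the second burn: m = 17,412.2 × exp(−2270/4120.0) = 17,412.2 × 0.57639 = 10,036.2 kg.

final mass ≈ 10000 kg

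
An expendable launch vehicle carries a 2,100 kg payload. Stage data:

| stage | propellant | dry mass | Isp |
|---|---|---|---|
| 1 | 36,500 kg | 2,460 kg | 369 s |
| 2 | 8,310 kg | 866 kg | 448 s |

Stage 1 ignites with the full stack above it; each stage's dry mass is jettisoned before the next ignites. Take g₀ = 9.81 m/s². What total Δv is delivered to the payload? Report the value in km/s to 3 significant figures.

Ignition mass of stage 1 = 36,500+2,460 + 8,310+866 + 2,100 = 50,236 kg.
Stage 1: m₀ = 50,236 kg, m_f = 50,236 − 36,500 = 13,736 kg; Δv = 369×9.81×ln(3.657) = 3619.9×1.2967 ≈ 4694 m/s.
Stage 2: m₀ = 11,276 kg, m_f = 11,276 − 8,310 = 2,966 kg; Δv = 448×9.81×ln(3.802) = 4394.9×1.3355 ≈ 5869 m/s.
Total Δv = 4694 + 5869 = 10563 m/s.

Δv ≈ 10.6 km/s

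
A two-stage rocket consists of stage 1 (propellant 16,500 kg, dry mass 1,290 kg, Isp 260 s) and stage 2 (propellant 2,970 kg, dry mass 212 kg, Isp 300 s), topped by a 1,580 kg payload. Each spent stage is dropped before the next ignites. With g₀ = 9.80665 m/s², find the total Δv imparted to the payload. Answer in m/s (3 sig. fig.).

Δv ≈ 6230 m/s

Ignition mass of stage 1 = 16,500+1,290 + 2,970+212 + 1,580 = 22,552 kg.
Stage 1: m₀ = 22,552 kg, m_f = 22,552 − 16,500 = 6,052 kg; Δv = 260×9.80665×ln(3.726) = 2549.7×1.3154 ≈ 3354 m/s.
Stage 2: m₀ = 4,762 kg, m_f = 4,762 − 2,970 = 1,792 kg; Δv = 300×9.80665×ln(2.657) = 2942.0×0.9773 ≈ 2875 m/s.
Total Δv = 3354 + 2875 = 6229 m/s.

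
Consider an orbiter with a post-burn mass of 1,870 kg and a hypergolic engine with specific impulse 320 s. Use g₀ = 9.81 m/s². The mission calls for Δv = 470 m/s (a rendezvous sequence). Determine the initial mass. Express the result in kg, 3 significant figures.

v_e = Isp · g₀ = 320 × 9.81 = 3139.2 m/s.
From the ideal rocket equation, m₀/m_f = exp(Δv / v_e) = exp(470 / 3139.2) = exp(0.1497) = 1.1615.
m₀ = m_f × 1.1615 = 1,870 × 1.1615 = 2,172.01 kg.

initial mass ≈ 2170 kg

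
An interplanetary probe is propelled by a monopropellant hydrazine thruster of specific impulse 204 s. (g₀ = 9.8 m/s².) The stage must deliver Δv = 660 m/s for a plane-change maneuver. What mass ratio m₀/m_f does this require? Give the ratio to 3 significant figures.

mass ratio ≈ 1.39

v_e = Isp · g₀ = 204 × 9.8 = 1999.2 m/s.
m₀/m_f = exp(Δv / v_e) = exp(660 / 1999.2) = exp(0.3301) = 1.3912.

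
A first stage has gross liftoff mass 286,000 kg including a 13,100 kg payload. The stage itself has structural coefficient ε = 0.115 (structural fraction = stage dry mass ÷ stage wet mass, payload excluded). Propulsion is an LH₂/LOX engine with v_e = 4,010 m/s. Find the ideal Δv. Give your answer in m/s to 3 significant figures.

Stage wet mass = m₀ − payload = 286,000 − 13,100 = 272,900 kg.
Stage dry mass = ε × stage wet mass = 0.115 × 272,900 = 31,383.5 kg.
Burnout mass m_f = stage dry + payload = 31,383.5 + 13,100 = 44,483.5 kg.
Δv = v_e · ln(286,000/44,483.5) = 4010.0 × ln(6.429) = 4010.0 × 1.8609 ≈ 7462 m/s.

Δv ≈ 7460 m/s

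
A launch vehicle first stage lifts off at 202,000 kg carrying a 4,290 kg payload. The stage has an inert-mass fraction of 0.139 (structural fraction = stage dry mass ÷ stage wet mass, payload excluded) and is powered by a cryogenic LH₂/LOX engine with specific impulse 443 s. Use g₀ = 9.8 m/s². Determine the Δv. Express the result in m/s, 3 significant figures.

Stage wet mass = m₀ − payload = 202,000 − 4,290 = 197,710 kg.
Stage dry mass = ε × stage wet mass = 0.139 × 197,710 = 27,481.7 kg.
Burnout mass m_f = stage dry + payload = 27,481.7 + 4,290 = 31,771.7 kg.
v_e = Isp · g₀ = 443 × 9.8 = 4341.4 m/s.
Δv = v_e · ln(202,000/31,771.7) = 4341.4 × ln(6.358) = 4341.4 × 1.8497 ≈ 8030 m/s.

Δv ≈ 8030 m/s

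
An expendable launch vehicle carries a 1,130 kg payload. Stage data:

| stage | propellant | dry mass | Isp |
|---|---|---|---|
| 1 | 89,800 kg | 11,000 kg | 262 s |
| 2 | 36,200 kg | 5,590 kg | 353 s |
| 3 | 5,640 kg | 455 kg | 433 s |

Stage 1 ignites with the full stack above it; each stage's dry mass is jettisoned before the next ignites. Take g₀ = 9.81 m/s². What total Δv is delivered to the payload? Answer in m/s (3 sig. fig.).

Δv ≈ 13400 m/s

Ignition mass of stage 1 = 89,800+11,000 + 36,200+5,590 + 5,640+455 + 1,130 = 149,815 kg.
Stage 1: m₀ = 149,815 kg, m_f = 149,815 − 89,800 = 60,015 kg; Δv = 262×9.81×ln(2.496) = 2570.2×0.9148 ≈ 2351 m/s.
Stage 2: m₀ = 49,015 kg, m_f = 49,015 − 36,200 = 12,815 kg; Δv = 353×9.81×ln(3.825) = 3462.9×1.3415 ≈ 4646 m/s.
Stage 3: m₀ = 7,225 kg, m_f = 7,225 − 5,640 = 1,585 kg; Δv = 433×9.81×ln(4.558) = 4247.7×1.5170 ≈ 6444 m/s.
Total Δv = 2351 + 4646 + 6444 = 13441 m/s.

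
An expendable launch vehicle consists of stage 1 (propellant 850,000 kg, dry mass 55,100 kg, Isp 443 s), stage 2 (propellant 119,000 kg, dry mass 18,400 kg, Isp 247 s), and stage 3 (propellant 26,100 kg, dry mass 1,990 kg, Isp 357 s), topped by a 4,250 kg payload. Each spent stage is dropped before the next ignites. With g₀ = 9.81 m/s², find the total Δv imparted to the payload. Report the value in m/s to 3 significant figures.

Δv ≈ 15500 m/s

Ignition mass of stage 1 = 850,000+55,100 + 119,000+18,400 + 26,100+1,990 + 4,250 = 1,074,840 kg.
Stage 1: m₀ = 1,074,840 kg, m_f = 1,074,840 − 850,000 = 224,840 kg; Δv = 443×9.81×ln(4.78) = 4345.8×1.5645 ≈ 6799 m/s.
Stage 2: m₀ = 169,740 kg, m_f = 169,740 − 119,000 = 50,740 kg; Δv = 247×9.81×ln(3.345) = 2423.1×1.2076 ≈ 2926 m/s.
Stage 3: m₀ = 32,340 kg, m_f = 32,340 − 26,100 = 6,240 kg; Δv = 357×9.81×ln(5.183) = 3502.2×1.6453 ≈ 5762 m/s.
Total Δv = 6799 + 2926 + 5762 = 15487 m/s.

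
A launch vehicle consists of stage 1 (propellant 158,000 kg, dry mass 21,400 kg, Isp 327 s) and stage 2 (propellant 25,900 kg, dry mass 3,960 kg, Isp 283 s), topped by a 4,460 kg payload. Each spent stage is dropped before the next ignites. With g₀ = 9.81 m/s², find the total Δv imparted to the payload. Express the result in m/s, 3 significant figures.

Δv ≈ 8210 m/s

Ignition mass of stage 1 = 158,000+21,400 + 25,900+3,960 + 4,460 = 213,720 kg.
Stage 1: m₀ = 213,720 kg, m_f = 213,720 − 158,000 = 55,720 kg; Δv = 327×9.81×ln(3.836) = 3207.9×1.3443 ≈ 4312 m/s.
Stage 2: m₀ = 34,320 kg, m_f = 34,320 − 25,900 = 8,420 kg; Δv = 283×9.81×ln(4.076) = 2776.2×1.4051 ≈ 3901 m/s.
Total Δv = 4312 + 3901 = 8213 m/s.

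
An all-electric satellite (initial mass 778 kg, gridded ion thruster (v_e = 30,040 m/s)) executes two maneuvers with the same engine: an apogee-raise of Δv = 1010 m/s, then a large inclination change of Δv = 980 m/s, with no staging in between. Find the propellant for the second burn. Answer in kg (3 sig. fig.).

propellant for the second burn ≈ 24.1 kg

After the first burn: m = 778 × exp(−1010/30040.0) = 778 × 0.96694 = 752.279 kg.
After the second burn: m = 752.279 × exp(−980/30040.0) = 752.279 × 0.96790 = 728.131 kg.
Second-burn propellant = 752.279 − 728.131 = 24.148 kg.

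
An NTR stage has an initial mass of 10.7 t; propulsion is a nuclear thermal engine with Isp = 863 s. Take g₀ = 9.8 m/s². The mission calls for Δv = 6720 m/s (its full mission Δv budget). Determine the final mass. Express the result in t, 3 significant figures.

v_e = Isp · g₀ = 863 × 9.8 = 8457.4 m/s.
m₀/m_f = exp(Δv / v_e) = exp(6720 / 8457.4) = exp(0.7946) = 2.2135.
m_f = m₀ / 2.2135 = 10.7 / 2.2135 = 4.83397 t.

final mass ≈ 4.83 t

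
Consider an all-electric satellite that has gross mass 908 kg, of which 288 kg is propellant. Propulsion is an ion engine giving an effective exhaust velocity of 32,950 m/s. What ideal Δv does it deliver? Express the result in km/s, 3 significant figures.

m_f = m₀ − m_prop = 908 − 288 = 620 kg.
Δv = v_e · ln(m₀/m_f) = 32950.0 × ln(1.465) = 32950.0 × 0.3815 ≈ 12571.2 m/s.

Δv ≈ 12.6 km/s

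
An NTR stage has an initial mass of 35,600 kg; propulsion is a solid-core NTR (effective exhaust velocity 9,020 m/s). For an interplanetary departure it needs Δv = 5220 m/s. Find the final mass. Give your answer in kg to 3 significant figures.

By the Tsiolkovsky rocket equation, m₀/m_f = exp(Δv / v_e) = exp(5220 / 9020.0) = exp(0.5787) = 1.7837.
m_f = m₀ / 1.7837 = 35,600 / 1.7837 = 19,958.5 kg.

final mass ≈ 20000 kg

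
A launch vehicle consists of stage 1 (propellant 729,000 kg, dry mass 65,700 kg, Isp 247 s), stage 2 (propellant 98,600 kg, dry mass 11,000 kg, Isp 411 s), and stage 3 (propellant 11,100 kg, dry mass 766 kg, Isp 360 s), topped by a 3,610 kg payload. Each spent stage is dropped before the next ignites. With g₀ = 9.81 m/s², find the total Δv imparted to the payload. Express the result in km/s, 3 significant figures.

Δv ≈ 14.5 km/s

Ignition mass of stage 1 = 729,000+65,700 + 98,600+11,000 + 11,100+766 + 3,610 = 919,776 kg.
Stage 1: m₀ = 919,776 kg, m_f = 919,776 − 729,000 = 190,776 kg; Δv = 247×9.81×ln(4.821) = 2423.1×1.5730 ≈ 3812 m/s.
Stage 2: m₀ = 125,076 kg, m_f = 125,076 − 98,600 = 26,476 kg; Δv = 411×9.81×ln(4.724) = 4031.9×1.5527 ≈ 6260 m/s.
Stage 3: m₀ = 15,476 kg, m_f = 15,476 − 11,100 = 4,376 kg; Δv = 360×9.81×ln(3.537) = 3531.6×1.2632 ≈ 4461 m/s.
Total Δv = 3812 + 6260 + 4461 = 14533 m/s.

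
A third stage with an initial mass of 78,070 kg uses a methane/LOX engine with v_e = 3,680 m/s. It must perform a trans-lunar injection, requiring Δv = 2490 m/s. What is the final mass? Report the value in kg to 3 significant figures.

final mass ≈ 39700 kg

Rocket equation: m₀/m_f = exp(Δv / v_e) = exp(2490 / 3680.0) = exp(0.6766) = 1.9672.
m_f = m₀ / 1.9672 = 78,070 / 1.9672 = 39,685.8 kg.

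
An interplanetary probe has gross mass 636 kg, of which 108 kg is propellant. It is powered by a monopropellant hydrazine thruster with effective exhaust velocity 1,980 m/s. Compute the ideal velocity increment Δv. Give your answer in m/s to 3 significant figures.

Δv ≈ 368 m/s

m_f = m₀ − m_prop = 636 − 108 = 528 kg.
Δv = v_e · ln(m₀/m_f) = 1980.0 × ln(1.205) = 1980.0 × 0.1861 ≈ 368.5 m/s.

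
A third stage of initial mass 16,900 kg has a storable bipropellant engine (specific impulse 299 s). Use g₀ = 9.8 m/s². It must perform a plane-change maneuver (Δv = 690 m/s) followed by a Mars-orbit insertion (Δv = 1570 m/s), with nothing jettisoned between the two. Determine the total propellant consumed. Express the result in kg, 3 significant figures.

total propellant consumed ≈ 9090 kg

v_e = Isp · g₀ = 299 × 9.8 = 2930.2 m/s.
After the first burn: m = 16900 × exp(−690/2930.2) = 16900 × 0.79019 = 13,354.2 kg.
After the second burn: m = 13,354.2 × exp(−1570/2930.2) = 13,354.2 × 0.58520 = 7,814.88 kg.
Total propellant = m₀ − m_final = 16900 − 7,814.88 = 9,085.12 kg.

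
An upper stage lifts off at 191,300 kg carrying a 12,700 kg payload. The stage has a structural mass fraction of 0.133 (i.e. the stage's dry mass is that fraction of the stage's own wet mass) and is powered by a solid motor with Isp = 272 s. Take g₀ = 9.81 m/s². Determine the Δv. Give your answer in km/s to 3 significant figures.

Δv ≈ 4.42 km/s

Stage wet mass = m₀ − payload = 191,300 − 12,700 = 178,600 kg.
Stage dry mass = ε × stage wet mass = 0.133 × 178,600 = 23,753.8 kg.
Burnout mass m_f = stage dry + payload = 23,753.8 + 12,700 = 36,453.8 kg.
v_e = Isp · g₀ = 272 × 9.81 = 2668.3 m/s.
Rocket equation: Δv = v_e · ln(191,300/36,453.8) = 2668.3 × ln(5.248) = 2668.3 × 1.6578 ≈ 4424 m/s.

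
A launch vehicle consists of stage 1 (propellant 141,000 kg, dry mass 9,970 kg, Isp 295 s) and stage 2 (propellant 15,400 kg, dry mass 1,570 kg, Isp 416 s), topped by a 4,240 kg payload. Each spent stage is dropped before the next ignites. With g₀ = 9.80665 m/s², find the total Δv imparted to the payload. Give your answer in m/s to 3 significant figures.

Ignition mass of stage 1 = 141,000+9,970 + 15,400+1,570 + 4,240 = 172,180 kg.
Stage 1: m₀ = 172,180 kg, m_f = 172,180 − 141,000 = 31,180 kg; Δv = 295×9.80665×ln(5.522) = 2893.0×1.7088 ≈ 4943 m/s.
Stage 2: m₀ = 21,210 kg, m_f = 21,210 − 15,400 = 5,810 kg; Δv = 416×9.80665×ln(3.651) = 4079.6×1.2949 ≈ 5283 m/s.
Total Δv = 4943 + 5283 = 10226 m/s.

Δv ≈ 10200 m/s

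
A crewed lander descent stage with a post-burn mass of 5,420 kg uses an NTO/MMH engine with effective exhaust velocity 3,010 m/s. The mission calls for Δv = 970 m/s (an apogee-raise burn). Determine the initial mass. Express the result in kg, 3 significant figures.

initial mass ≈ 7480 kg

Rocket equation: m₀/m_f = exp(Δv / v_e) = exp(970 / 3010.0) = exp(0.3223) = 1.3802.
m₀ = m_f × 1.3802 = 5,420 × 1.3802 = 7,480.68 kg.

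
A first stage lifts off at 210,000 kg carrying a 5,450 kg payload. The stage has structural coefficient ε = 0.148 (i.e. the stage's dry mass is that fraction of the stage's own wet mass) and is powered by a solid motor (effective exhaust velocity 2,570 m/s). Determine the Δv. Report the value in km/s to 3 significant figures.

Stage wet mass = m₀ − payload = 210,000 − 5,450 = 204,550 kg.
Stage dry mass = ε × stage wet mass = 0.148 × 204,550 = 30,273.4 kg.
Burnout mass m_f = stage dry + payload = 30,273.4 + 5,450 = 35,723.4 kg.
From the ideal rocket equation, Δv = v_e · ln(210,000/35,723.4) = 2570.0 × ln(5.878) = 2570.0 × 1.7713 ≈ 4552 m/s.

Δv ≈ 4.55 km/s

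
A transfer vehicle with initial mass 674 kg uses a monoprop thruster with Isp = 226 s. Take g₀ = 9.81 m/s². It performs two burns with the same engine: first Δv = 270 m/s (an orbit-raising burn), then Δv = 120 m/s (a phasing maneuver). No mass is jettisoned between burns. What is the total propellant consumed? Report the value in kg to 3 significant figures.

v_e = Isp · g₀ = 226 × 9.81 = 2217.1 m/s.
After the first burn: m = 674 × exp(−270/2217.1) = 674 × 0.88534 = 596.719 kg.
After the second burn: m = 596.719 × exp(−120/2217.1) = 596.719 × 0.94731 = 565.278 kg.
Total propellant = m₀ − m_final = 674 − 565.278 = 108.722 kg.

total propellant consumed ≈ 109 kg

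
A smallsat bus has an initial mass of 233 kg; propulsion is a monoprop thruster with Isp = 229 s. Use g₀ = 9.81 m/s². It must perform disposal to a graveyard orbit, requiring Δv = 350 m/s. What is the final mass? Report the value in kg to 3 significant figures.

v_e = Isp · g₀ = 229 × 9.81 = 2246.5 m/s.
Rocket equation: m₀/m_f = exp(Δv / v_e) = exp(350 / 2246.5) = exp(0.1558) = 1.1686.
m_f = m₀ / 1.1686 = 233 / 1.1686 = 199.384 kg.

final mass ≈ 199 kg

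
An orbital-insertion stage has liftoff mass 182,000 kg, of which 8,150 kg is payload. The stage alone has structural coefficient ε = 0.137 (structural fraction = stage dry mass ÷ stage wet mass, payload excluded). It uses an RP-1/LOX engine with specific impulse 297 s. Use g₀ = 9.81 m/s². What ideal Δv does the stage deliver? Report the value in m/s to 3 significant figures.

Δv ≈ 5070 m/s

Stage wet mass = m₀ − payload = 182,000 − 8,150 = 173,850 kg.
Stage dry mass = ε × stage wet mass = 0.137 × 173,850 = 23,817.5 kg.
Burnout mass m_f = stage dry + payload = 23,817.5 + 8,150 = 31,967.5 kg.
v_e = Isp · g₀ = 297 × 9.81 = 2913.6 m/s.
Δv = v_e · ln(182,000/31,967.5) = 2913.6 × ln(5.693) = 2913.6 × 1.7393 ≈ 5068 m/s.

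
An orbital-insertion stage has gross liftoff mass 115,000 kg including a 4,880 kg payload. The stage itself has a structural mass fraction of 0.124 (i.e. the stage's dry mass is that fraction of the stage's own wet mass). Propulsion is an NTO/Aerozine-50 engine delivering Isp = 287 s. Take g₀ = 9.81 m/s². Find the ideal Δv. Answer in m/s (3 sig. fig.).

Stage wet mass = m₀ − payload = 115,000 − 4,880 = 110,120 kg.
Stage dry mass = ε × stage wet mass = 0.124 × 110,120 = 13,654.9 kg.
Burnout mass m_f = stage dry + payload = 13,654.9 + 4,880 = 18,534.9 kg.
v_e = Isp · g₀ = 287 × 9.81 = 2815.5 m/s.
Δv = v_e · ln(115,000/18,534.9) = 2815.5 × ln(6.205) = 2815.5 × 1.8253 ≈ 5139 m/s.

Δv ≈ 5140 m/s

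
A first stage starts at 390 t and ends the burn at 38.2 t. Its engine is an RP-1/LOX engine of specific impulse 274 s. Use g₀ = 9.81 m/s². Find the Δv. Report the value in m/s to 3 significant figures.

Δv ≈ 6240 m/s

v_e = Isp · g₀ = 274 × 9.81 = 2687.9 m/s.
By the Tsiolkovsky rocket equation, Δv = v_e · ln(m₀/m_f) = 2687.9 × ln(10.21) = 2687.9 × 2.3233 ≈ 6244.9 m/s.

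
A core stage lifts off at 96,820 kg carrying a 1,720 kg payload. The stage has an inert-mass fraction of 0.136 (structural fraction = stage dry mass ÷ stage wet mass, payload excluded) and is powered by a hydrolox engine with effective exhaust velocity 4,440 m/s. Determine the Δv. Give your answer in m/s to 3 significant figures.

Δv ≈ 8380 m/s

Stage wet mass = m₀ − payload = 96,820 − 1,720 = 95,100 kg.
Stage dry mass = ε × stage wet mass = 0.136 × 95,100 = 12,933.6 kg.
Burnout mass m_f = stage dry + payload = 12,933.6 + 1,720 = 14,653.6 kg.
By the Tsiolkovsky rocket equation, Δv = v_e · ln(96,820/14,653.6) = 4440.0 × ln(6.607) = 4440.0 × 1.8882 ≈ 8383 m/s.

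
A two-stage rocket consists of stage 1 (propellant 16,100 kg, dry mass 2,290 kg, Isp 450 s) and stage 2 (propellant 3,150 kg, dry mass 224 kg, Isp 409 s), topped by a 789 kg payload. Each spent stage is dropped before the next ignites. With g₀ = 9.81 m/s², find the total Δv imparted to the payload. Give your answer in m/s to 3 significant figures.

Δv ≈ 11200 m/s

Ignition mass of stage 1 = 16,100+2,290 + 3,150+224 + 789 = 22,553 kg.
Stage 1: m₀ = 22,553 kg, m_f = 22,553 − 16,100 = 6,453 kg; Δv = 450×9.81×ln(3.495) = 4414.5×1.2513 ≈ 5524 m/s.
Stage 2: m₀ = 4,163 kg, m_f = 4,163 − 3,150 = 1,013 kg; Δv = 409×9.81×ln(4.11) = 4012.3×1.4133 ≈ 5671 m/s.
Total Δv = 5524 + 5671 = 11195 m/s.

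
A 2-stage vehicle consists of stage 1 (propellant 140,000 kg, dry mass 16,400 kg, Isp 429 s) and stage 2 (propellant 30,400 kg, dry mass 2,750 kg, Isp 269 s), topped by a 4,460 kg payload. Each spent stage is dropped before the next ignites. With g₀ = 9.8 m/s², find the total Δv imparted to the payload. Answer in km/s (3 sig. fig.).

Δv ≈ 9.73 km/s

Ignition mass of stage 1 = 140,000+16,400 + 30,400+2,750 + 4,460 = 194,010 kg.
Stage 1: m₀ = 194,010 kg, m_f = 194,010 − 140,000 = 54,010 kg; Δv = 429×9.8×ln(3.592) = 4204.2×1.2787 ≈ 5376 m/s.
Stage 2: m₀ = 37,610 kg, m_f = 37,610 − 30,400 = 7,210 kg; Δv = 269×9.8×ln(5.216) = 2636.2×1.6518 ≈ 4354 m/s.
Total Δv = 5376 + 4354 = 9730 m/s.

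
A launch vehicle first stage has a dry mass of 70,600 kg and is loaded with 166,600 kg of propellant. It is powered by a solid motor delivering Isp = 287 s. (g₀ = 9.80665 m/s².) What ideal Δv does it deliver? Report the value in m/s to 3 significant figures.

Δv ≈ 3410 m/s

v_e = Isp · g₀ = 287 × 9.80665 = 2814.5 m/s.
m₀ = m_dry + m_prop = 70,600 + 166,600 = 237,200 kg.
Rocket equation: Δv = v_e · ln(m₀/m_f) = 2814.5 × ln(3.36) = 2814.5 × 1.2119 ≈ 3410.8 m/s.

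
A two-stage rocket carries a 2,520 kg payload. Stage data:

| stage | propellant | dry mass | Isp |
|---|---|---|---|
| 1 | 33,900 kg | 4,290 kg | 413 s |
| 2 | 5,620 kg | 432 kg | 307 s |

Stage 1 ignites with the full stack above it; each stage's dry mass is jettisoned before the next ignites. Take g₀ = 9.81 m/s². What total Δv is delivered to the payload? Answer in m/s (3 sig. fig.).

Ignition mass of stage 1 = 33,900+4,290 + 5,620+432 + 2,520 = 46,762 kg.
Stage 1: m₀ = 46,762 kg, m_f = 46,762 − 33,900 = 12,862 kg; Δv = 413×9.81×ln(3.636) = 4051.5×1.2908 ≈ 5230 m/s.
Stage 2: m₀ = 8,572 kg, m_f = 8,572 − 5,620 = 2,952 kg; Δv = 307×9.81×ln(2.904) = 3011.7×1.0660 ≈ 3210 m/s.
Total Δv = 5230 + 3210 = 8440 m/s.

Δv ≈ 8440 m/s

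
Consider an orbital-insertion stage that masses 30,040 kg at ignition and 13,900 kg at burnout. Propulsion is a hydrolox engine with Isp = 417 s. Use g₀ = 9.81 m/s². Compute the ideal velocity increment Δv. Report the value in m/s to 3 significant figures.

v_e = Isp · g₀ = 417 × 9.81 = 4090.8 m/s.
By the Tsiolkovsky rocket equation, Δv = v_e · ln(m₀/m_f) = 4090.8 × ln(2.161) = 4090.8 × 0.7706 ≈ 3152.5 m/s.

Δv ≈ 3150 m/s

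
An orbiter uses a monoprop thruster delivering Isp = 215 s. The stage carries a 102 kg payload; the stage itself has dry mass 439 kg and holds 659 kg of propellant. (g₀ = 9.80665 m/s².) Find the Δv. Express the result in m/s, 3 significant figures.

v_e = Isp · g₀ = 215 × 9.80665 = 2108.4 m/s.
m₀ = payload + dry + propellant = 102 + 439 + 659 = 1,200 kg.
m_f = payload + dry = 102 + 439 = 541 kg.
Using Δv = v_e ln(m₀/m_f): Δv = v_e · ln(m₀/m_f) = 2108.4 × ln(2.218) = 2108.4 × 0.7967 ≈ 1679.7 m/s.

Δv ≈ 1680 m/s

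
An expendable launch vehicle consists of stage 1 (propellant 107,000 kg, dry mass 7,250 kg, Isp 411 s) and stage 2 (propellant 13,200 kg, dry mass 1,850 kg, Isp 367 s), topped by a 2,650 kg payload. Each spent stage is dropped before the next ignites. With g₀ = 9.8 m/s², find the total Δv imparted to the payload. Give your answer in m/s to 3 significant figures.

Ignition mass of stage 1 = 107,000+7,250 + 13,200+1,850 + 2,650 = 131,950 kg.
Stage 1: m₀ = 131,950 kg, m_f = 131,950 − 107,000 = 24,950 kg; Δv = 411×9.8×ln(5.289) = 4027.8×1.6655 ≈ 6708 m/s.
Stage 2: m₀ = 17,700 kg, m_f = 17,700 − 13,200 = 4,500 kg; Δv = 367×9.8×ln(3.933) = 3596.6×1.3695 ≈ 4925 m/s.
Total Δv = 6708 + 4925 = 11633 m/s.

Δv ≈ 11600 m/s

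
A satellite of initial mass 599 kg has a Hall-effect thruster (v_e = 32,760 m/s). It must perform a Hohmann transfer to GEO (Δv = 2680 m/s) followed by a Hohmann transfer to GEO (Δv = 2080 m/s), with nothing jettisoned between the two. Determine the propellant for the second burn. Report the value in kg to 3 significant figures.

propellant for the second burn ≈ 34.0 kg

After the first burn: m = 599 × exp(−2680/32760.0) = 599 × 0.92145 = 551.949 kg.
After the second burn: m = 551.949 × exp(−2080/32760.0) = 551.949 × 0.93848 = 517.993 kg.
Second-burn propellant = 551.949 − 517.993 = 33.956 kg.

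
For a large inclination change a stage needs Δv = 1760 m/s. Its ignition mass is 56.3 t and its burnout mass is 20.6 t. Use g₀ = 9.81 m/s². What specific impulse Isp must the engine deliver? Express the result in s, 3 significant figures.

ln(m₀/m_f) = ln(56300/20600) = ln(2.733) = 1.0054.
v_e = Δv / ln(m₀/m_f) = 1760 / 1.0054 = 1750.5 m/s.
Isp = v_e / g₀ = 1750.5 / 9.81 = 178.4 s.

Isp ≈ 178 s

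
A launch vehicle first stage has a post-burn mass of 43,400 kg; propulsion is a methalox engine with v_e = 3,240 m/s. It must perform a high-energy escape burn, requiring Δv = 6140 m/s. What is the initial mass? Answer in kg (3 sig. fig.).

initial mass ≈ 289000 kg

From the ideal rocket equation, m₀/m_f = exp(Δv / v_e) = exp(6140 / 3240.0) = exp(1.8951) = 6.6530.
m₀ = m_f × 6.6530 = 43,400 × 6.6530 = 288,740 kg.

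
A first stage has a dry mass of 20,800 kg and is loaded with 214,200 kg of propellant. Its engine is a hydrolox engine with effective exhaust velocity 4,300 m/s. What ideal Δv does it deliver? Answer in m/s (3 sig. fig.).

Δv ≈ 10400 m/s

m₀ = m_dry + m_prop = 20,800 + 214,200 = 235,000 kg.
From the ideal rocket equation, Δv = v_e · ln(m₀/m_f) = 4300.0 × ln(11.3) = 4300.0 × 2.4246 ≈ 10425.9 m/s.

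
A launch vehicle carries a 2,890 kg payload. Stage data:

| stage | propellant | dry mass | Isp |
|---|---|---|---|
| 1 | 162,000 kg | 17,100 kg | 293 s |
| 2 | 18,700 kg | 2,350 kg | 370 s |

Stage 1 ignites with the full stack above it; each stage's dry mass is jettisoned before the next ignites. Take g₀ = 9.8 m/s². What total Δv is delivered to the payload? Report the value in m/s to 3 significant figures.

Δv ≈ 10100 m/s

Ignition mass of stage 1 = 162,000+17,100 + 18,700+2,350 + 2,890 = 203,040 kg.
Stage 1: m₀ = 203,040 kg, m_f = 203,040 − 162,000 = 41,040 kg; Δv = 293×9.8×ln(4.947) = 2871.4×1.5989 ≈ 4591 m/s.
Stage 2: m₀ = 23,940 kg, m_f = 23,940 − 18,700 = 5,240 kg; Δv = 370×9.8×ln(4.569) = 3626.0×1.5192 ≈ 5509 m/s.
Total Δv = 4591 + 5509 = 10100 m/s.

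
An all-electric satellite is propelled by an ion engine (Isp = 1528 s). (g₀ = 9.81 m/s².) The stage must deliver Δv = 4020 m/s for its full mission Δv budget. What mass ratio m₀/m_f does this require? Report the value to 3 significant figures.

v_e = Isp · g₀ = 1528 × 9.81 = 14989.7 m/s.
From the ideal rocket equation, m₀/m_f = exp(Δv / v_e) = exp(4020 / 14989.7) = exp(0.2682) = 1.3076.

mass ratio ≈ 1.31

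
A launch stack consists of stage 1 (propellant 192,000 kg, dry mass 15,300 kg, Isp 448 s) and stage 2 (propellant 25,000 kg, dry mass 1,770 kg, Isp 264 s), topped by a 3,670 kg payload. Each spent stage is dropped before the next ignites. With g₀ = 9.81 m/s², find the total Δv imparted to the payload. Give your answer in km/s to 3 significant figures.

Δv ≈ 11.7 km/s

Ignition mass of stage 1 = 192,000+15,300 + 25,000+1,770 + 3,670 = 237,740 kg.
Stage 1: m₀ = 237,740 kg, m_f = 237,740 − 192,000 = 45,740 kg; Δv = 448×9.81×ln(5.198) = 4394.9×1.6482 ≈ 7244 m/s.
Stage 2: m₀ = 30,440 kg, m_f = 30,440 − 25,000 = 5,440 kg; Δv = 264×9.81×ln(5.596) = 2589.8×1.7220 ≈ 4460 m/s.
Total Δv = 7244 + 4460 = 11704 m/s.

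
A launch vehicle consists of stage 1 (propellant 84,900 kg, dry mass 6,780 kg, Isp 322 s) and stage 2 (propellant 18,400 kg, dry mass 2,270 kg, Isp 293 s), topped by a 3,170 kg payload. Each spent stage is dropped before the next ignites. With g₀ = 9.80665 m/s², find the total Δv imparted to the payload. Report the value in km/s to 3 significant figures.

Ignition mass of stage 1 = 84,900+6,780 + 18,400+2,270 + 3,170 = 115,520 kg.
Stage 1: m₀ = 115,520 kg, m_f = 115,520 − 84,900 = 30,620 kg; Δv = 322×9.80665×ln(3.773) = 3157.7×1.3278 ≈ 4193 m/s.
Stage 2: m₀ = 23,840 kg, m_f = 23,840 − 18,400 = 5,440 kg; Δv = 293×9.80665×ln(4.382) = 2873.3×1.4776 ≈ 4246 m/s.
Total Δv = 4193 + 4246 = 8439 m/s.

Δv ≈ 8.44 km/s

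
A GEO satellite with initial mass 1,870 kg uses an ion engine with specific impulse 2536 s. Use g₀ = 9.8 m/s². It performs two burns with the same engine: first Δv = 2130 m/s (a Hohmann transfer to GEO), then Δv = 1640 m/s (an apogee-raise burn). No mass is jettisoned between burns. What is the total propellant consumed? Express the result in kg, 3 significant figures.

total propellant consumed ≈ 263 kg

v_e = Isp · g₀ = 2536 × 9.8 = 24852.8 m/s.
After the first burn: m = 1870 × exp(−2130/24852.8) = 1870 × 0.91787 = 1,716.42 kg.
After the second burn: m = 1,716.42 × exp(−1640/24852.8) = 1,716.42 × 0.93614 = 1,606.81 kg.
Total propellant = m₀ − m_final = 1870 − 1,606.81 = 263.19 kg.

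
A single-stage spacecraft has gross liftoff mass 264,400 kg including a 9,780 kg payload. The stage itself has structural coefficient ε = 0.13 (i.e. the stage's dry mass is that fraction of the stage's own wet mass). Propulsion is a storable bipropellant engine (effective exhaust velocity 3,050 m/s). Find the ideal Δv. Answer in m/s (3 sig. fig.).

Δv ≈ 5550 m/s

Stage wet mass = m₀ − payload = 264,400 − 9,780 = 254,620 kg.
Stage dry mass = ε × stage wet mass = 0.13 × 254,620 = 33,100.6 kg.
Burnout mass m_f = stage dry + payload = 33,100.6 + 9,780 = 42,880.6 kg.
Δv = v_e · ln(264,400/42,880.6) = 3050.0 × ln(6.166) = 3050.0 × 1.8190 ≈ 5548 m/s.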